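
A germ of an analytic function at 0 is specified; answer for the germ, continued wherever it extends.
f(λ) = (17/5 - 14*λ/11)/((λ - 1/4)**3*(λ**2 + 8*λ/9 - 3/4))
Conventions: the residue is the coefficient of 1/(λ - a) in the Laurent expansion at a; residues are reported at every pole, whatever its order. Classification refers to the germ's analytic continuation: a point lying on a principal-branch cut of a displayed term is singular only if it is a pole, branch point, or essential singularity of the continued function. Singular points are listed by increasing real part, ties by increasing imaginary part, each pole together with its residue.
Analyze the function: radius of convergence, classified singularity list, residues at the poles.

Denominator factor (λ**2 + 8*λ/9 - 3/4): discriminant 307/81, real irrational roots -4/9 + (1/18)*sqrt(307) and -4/9 - (1/18)*sqrt(307); poles of order 1, moduli -4/9 + (1/18)*sqrt(307) and 4/9 + (1/18)*sqrt(307).
Denominator factor (λ - 1/4)^3: pole of order 3 at 1/4, modulus 1/4.
The radius of convergence is the smallest modulus among the singular points: 1/4.
The factor λ**2 + 8*λ/9 - 3/4 splits as (λ - a)(λ - a') with a = -4/9 - (1/18)*sqrt(307), a' = -4/9 + (1/18)*sqrt(307). At the order-1 pole a set g(λ) = (λ - a)*f(λ) = [(17/5 - 14*λ/11)/(λ - 1/4)**3] / (λ - a').
Simple pole: residue = g(a) at a = -4/9 - (1/18)*sqrt(307), which is 538368192/16541965 - (1853193024/1015676651)*sqrt(307).
At the order-3 pole 1/4 set g(λ) = (λ - (1/4))^3*f(λ) = (17/5 - 14*λ/11)/(λ**2 + 8*λ/9 - 3/4).
Order-3 pole: residue = g''(a)/2; g''(1/4) = -2153472768/16541965, so the residue is -1076736384/16541965.
The factor λ**2 + 8*λ/9 - 3/4 splits as (λ - a)(λ - a') with a = -4/9 + (1/18)*sqrt(307), a' = -4/9 - (1/18)*sqrt(307). At the order-1 pole a set g(λ) = (λ - a)*f(λ) = [(17/5 - 14*λ/11)/(λ - 1/4)**3] / (λ - a').
Simple pole: residue = g(a) at a = -4/9 + (1/18)*sqrt(307), which is 538368192/16541965 + (1853193024/1015676651)*sqrt(307).
List the singular points by increasing real part (a conjugate pair: the negative imaginary part first).

Radius of convergence at 0: 1/4.
At -4/9 - (1/18)*sqrt(307): a pole of order 1; residue 538368192/16541965 - (1853193024/1015676651)*sqrt(307).
At 1/4: a pole of order 3; residue -1076736384/16541965.
At -4/9 + (1/18)*sqrt(307): a pole of order 1; residue 538368192/16541965 + (1853193024/1015676651)*sqrt(307).


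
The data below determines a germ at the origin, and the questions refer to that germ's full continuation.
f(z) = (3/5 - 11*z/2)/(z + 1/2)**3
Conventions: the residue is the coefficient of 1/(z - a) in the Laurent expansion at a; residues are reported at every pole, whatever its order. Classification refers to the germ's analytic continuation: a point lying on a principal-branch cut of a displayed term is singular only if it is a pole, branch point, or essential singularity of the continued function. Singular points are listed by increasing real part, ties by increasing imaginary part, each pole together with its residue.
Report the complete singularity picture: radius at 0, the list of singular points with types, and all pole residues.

Radius of convergence at 0: 1/2.
At -1/2: a pole of order 3; residue 0.

Denominator factor (z + 1/2)^3: pole of order 3 at -1/2, modulus 1/2.
The radius of convergence is the smallest modulus among the singular points: 1/2.
At the order-3 pole -1/2 set g(z) = (z - (-1/2))^3*f(z) = 3/5 - 11*z/2.
Order-3 pole: residue = g''(a)/2; g''(-1/2) = 0, so the residue is 0.


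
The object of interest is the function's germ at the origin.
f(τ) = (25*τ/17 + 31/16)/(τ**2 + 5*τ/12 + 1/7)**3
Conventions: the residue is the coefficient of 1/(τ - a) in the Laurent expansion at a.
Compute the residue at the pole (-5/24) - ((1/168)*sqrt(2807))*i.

The factor τ**2 + 5*τ/12 + 1/7 splits as (τ - a)(τ - a') with a = (-5/24) - ((1/168)*sqrt(2807))*i, a' = (-5/24) + ((1/168)*sqrt(2807))*i. At the order-3 pole a set g(τ) = (τ - a)^3*f(τ) = [25*τ/17 + 31/16] / (τ - a')^3.
Order-3 pole: residue = g''(a)/2; g''((-5/24) - ((1/168)*sqrt(2807))*i) = ((4057143552/1096180417)*sqrt(2807))*i, so the residue is ((2028571776/1096180417)*sqrt(2807))*i.

The residue is ((2028571776/1096180417)*sqrt(2807))*i.


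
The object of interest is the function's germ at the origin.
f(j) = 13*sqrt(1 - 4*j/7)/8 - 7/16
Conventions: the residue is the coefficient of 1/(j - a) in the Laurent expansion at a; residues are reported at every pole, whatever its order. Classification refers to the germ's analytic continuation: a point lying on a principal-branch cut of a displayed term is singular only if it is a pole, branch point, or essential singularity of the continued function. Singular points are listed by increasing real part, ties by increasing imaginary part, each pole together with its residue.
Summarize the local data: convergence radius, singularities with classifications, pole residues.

Branch term (13/8)*sqrt(1 - j/(7/4)): its argument vanishes at j = 7/4, a square-root branch point, modulus 7/4.
The radius of convergence is the smallest modulus among the singular points: 7/4.

Radius of convergence at 0: 7/4.
At 7/4: an algebraic (square-root) branch point.


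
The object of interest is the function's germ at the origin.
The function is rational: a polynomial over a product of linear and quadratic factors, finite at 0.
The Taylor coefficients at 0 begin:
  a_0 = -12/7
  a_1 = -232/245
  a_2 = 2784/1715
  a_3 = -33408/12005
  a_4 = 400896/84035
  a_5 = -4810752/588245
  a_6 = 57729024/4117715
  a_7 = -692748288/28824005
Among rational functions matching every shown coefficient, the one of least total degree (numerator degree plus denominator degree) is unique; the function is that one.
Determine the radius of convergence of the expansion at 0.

No rational of total degree below 2 reproduces all 8 coefficients; solving the [1/1] Pade equations on them gives f(γ) = (-34*γ/15 - 1)/(γ + 7/12), whose expansion matches every shown term.
Denominator factor (γ + 7/12): pole of order 1 at -7/12, modulus 7/12.
The radius of convergence is the smallest modulus among the singular points: 7/12.

The radius of convergence is 7/12.


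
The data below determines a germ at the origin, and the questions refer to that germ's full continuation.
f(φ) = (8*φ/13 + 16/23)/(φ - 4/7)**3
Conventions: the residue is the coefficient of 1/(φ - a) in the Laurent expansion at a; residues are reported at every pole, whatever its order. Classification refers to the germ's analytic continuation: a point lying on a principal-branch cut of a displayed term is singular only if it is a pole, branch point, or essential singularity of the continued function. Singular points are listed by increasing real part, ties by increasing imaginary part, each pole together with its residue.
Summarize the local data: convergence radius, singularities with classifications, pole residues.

Denominator factor (φ - 4/7)^3: pole of order 3 at 4/7, modulus 4/7.
The radius of convergence is the smallest modulus among the singular points: 4/7.
At the order-3 pole 4/7 set g(φ) = (φ - (4/7))^3*f(φ) = 8*φ/13 + 16/23.
Order-3 pole: residue = g''(a)/2; g''(4/7) = 0, so the residue is 0.

Radius of convergence at 0: 4/7.
At 4/7: a pole of order 3; residue 0.


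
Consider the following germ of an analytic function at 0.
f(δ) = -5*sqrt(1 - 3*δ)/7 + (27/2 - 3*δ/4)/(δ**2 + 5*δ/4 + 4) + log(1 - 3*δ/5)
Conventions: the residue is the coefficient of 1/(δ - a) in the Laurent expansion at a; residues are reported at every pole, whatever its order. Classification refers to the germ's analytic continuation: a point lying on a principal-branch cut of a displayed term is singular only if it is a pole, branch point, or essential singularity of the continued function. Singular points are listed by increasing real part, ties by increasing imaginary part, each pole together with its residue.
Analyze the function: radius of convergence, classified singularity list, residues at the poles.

Radius of convergence at 0: 1/3.
At (-5/8) - ((1/8)*sqrt(231))*i: a pole of order 1; residue (-3/8) + ((149/616)*sqrt(231))*i.
At (-5/8) + ((1/8)*sqrt(231))*i: a pole of order 1; residue (-3/8) - ((149/616)*sqrt(231))*i.
At 1/3: an algebraic (square-root) branch point.
At 5/3: a logarithmic branch point.

Denominator factor (δ**2 + 5*δ/4 + 4): discriminant -231/16, complex-conjugate roots (-5/8) + ((1/8)*sqrt(231))*i and (-5/8) - ((1/8)*sqrt(231))*i; poles of order 1, moduli 2 and 2.
Branch term (-5/7)*sqrt(1 - δ/(1/3)): its argument vanishes at δ = 1/3, a square-root branch point, modulus 1/3.
Branch term (1)*log(1 - δ/(5/3)): its argument vanishes at δ = 5/3, a logarithmic branch point, modulus 5/3.
The radius of convergence is the smallest modulus among the singular points: 1/3.
The branch terms are analytic at (-5/8) - ((1/8)*sqrt(231))*i and contribute nothing to the residue; only the rational part matters.
The factor δ**2 + 5*δ/4 + 4 splits as (δ - a)(δ - a') with a = (-5/8) - ((1/8)*sqrt(231))*i, a' = (-5/8) + ((1/8)*sqrt(231))*i. At the order-1 pole a set g(δ) = (δ - a)*(rational part) = [27/2 - 3*δ/4] / (δ - a').
Simple pole: residue = g(a) at a = (-5/8) - ((1/8)*sqrt(231))*i, which is (-3/8) + ((149/616)*sqrt(231))*i.
The branch terms are analytic at (-5/8) + ((1/8)*sqrt(231))*i and contribute nothing to the residue; only the rational part matters.
The factor δ**2 + 5*δ/4 + 4 splits as (δ - a)(δ - a') with a = (-5/8) + ((1/8)*sqrt(231))*i, a' = (-5/8) - ((1/8)*sqrt(231))*i. At the order-1 pole a set g(δ) = (δ - a)*(rational part) = [27/2 - 3*δ/4] / (δ - a').
Simple pole: residue = g(a) at a = (-5/8) + ((1/8)*sqrt(231))*i, which is (-3/8) - ((149/616)*sqrt(231))*i.
List the singular points by increasing real part (a conjugate pair: the negative imaginary part first).


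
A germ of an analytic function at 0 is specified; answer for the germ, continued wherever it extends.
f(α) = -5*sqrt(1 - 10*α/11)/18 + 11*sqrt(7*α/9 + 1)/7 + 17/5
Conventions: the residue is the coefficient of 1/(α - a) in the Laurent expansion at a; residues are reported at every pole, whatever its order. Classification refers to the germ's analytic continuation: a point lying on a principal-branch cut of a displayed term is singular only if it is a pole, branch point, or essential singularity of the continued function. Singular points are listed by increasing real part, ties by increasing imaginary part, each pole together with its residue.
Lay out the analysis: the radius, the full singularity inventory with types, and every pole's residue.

Branch term (-5/18)*sqrt(1 - α/(11/10)): its argument vanishes at α = 11/10, a square-root branch point, modulus 11/10.
Branch term (11/7)*sqrt(1 - α/(-9/7)): its argument vanishes at α = -9/7, a square-root branch point, modulus 9/7.
The radius of convergence is the smallest modulus among the singular points: 11/10.
List the singular points by increasing real part (a conjugate pair: the negative imaginary part first).

Radius of convergence at 0: 11/10.
At -9/7: an algebraic (square-root) branch point.
At 11/10: an algebraic (square-root) branch point.


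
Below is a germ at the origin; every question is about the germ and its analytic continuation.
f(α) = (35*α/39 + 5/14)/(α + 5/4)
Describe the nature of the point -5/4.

The point is a pole of order 1.

The denominator factor α + 5/4 vanishes at -5/4 and appears to the power 1; the numerator there equals -835/1092, nonzero, and no other factor vanishes.
Hence a pole whose order is the multiplicity, 1.


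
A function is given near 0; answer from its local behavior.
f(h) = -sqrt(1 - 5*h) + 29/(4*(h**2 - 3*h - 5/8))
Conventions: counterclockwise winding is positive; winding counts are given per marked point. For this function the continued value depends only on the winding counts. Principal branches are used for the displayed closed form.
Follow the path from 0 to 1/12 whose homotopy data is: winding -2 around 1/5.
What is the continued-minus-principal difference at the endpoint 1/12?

Continued minus principal equals 0.

The rational part is single-valued and drops out of the difference; each branch term changes only by its own monodromy.
(-1)*sqrt(1 - h/(1/5)): winding -2 is even, the square root returns to the same sheet, contribution 0.
Summing the contributions at h = 1/12 gives 0.


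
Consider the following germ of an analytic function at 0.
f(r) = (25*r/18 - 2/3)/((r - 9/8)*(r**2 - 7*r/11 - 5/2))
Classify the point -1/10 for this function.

The point is a regular point.

Denominator factors: r - 9/8 = -49/40 at r = -1/10; r**2 - 7*r/11 - 5/2 = -2669/1100 at r = -1/10 — none vanishes.
So the germ continues analytically to -1/10.


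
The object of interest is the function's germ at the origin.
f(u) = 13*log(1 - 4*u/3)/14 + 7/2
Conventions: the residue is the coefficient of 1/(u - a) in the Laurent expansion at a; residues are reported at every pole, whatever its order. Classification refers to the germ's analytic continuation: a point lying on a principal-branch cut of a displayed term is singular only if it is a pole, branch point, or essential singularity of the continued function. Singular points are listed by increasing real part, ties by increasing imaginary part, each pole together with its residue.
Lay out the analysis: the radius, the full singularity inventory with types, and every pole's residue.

Branch term (13/14)*log(1 - u/(3/4)): its argument vanishes at u = 3/4, a logarithmic branch point, modulus 3/4.
The radius of convergence is the smallest modulus among the singular points: 3/4.

Radius of convergence at 0: 3/4.
At 3/4: a logarithmic branch point.


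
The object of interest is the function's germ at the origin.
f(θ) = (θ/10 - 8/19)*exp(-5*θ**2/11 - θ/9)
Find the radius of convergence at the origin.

The radius of convergence is infinite.

The factor exp(-5*θ**2/11 - θ/9) is entire and contributes no finite singular point.
The polynomial part has no poles.
No finite singular points: the Taylor series at 0 converges everywhere.


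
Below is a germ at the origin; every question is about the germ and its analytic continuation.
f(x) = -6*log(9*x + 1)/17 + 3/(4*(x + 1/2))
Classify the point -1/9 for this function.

The point is a logarithmic branch point.

The term (-6/17)*log(1 - x/(-1/9)) has argument 1 - -1/9/(-1/9) = 0 at -1/9: a logarithmic (infinitely-sheeted) branch point; the remaining terms are analytic or single-valued there.


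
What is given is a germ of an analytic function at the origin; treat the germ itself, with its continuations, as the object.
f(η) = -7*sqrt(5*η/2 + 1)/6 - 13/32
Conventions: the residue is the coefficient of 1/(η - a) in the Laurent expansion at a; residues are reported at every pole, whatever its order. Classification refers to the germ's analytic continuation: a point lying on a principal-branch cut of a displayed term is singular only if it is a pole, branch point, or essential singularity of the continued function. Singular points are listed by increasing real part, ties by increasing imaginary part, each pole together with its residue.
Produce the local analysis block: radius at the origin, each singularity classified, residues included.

Branch term (-7/6)*sqrt(1 - η/(-2/5)): its argument vanishes at η = -2/5, a square-root branch point, modulus 2/5.
The radius of convergence is the smallest modulus among the singular points: 2/5.

Radius of convergence at 0: 2/5.
At -2/5: an algebraic (square-root) branch point.


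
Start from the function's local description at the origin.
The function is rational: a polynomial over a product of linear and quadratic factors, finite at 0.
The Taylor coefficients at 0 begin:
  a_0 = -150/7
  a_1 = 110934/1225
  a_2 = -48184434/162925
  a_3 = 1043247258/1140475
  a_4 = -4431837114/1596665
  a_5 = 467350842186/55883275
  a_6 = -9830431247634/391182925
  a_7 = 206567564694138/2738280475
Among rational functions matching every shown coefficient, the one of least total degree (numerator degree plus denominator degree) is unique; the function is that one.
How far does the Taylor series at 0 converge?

The radius of convergence is 1/3.

No rational of total degree below 4 reproduces all 8 coefficients; solving the [2/2] Pade equations on them gives f(σ) = (33*σ**2/19 + 13*σ/25 - 25/4)/((σ + 1/3)*(σ + 7/8)), whose expansion matches every shown term.
Denominator factor (σ + 7/8): pole of order 1 at -7/8, modulus 7/8.
Denominator factor (σ + 1/3): pole of order 1 at -1/3, modulus 1/3.
The radius of convergence is the smallest modulus among the singular points: 1/3.


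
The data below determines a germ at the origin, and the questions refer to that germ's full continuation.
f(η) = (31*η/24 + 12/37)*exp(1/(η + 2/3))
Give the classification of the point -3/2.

The point is a regular point.

There is no denominator, hence no pole anywhere.
The essential point of exp(1/(η - (-2/3))) is -2/3, not -3/2.
So the germ continues analytically to -3/2.


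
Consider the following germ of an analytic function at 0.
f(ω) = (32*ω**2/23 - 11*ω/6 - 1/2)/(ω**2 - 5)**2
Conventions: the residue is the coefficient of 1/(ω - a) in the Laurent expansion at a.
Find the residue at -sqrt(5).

The factor ω**2 - 5 splits as (ω - a)(ω - a') with a = -sqrt(5), a' = sqrt(5). At the order-2 pole a set g(ω) = (ω - a)^2*f(ω) = [32*ω**2/23 - 11*ω/6 - 1/2] / (ω - a')^2.
Order-2 pole: residue = g'(a); g'(-sqrt(5)) = -(343/4600)*sqrt(5), so the residue is -(343/4600)*sqrt(5).

The residue is -(343/4600)*sqrt(5).


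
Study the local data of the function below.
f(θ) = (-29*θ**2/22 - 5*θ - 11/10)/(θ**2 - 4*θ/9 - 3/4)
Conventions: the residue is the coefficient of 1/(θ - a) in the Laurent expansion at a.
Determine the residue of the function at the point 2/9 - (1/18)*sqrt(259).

The residue is -553/198 + (10789/93240)*sqrt(259).

The factor θ**2 - 4*θ/9 - 3/4 splits as (θ - a)(θ - a') with a = 2/9 - (1/18)*sqrt(259), a' = 2/9 + (1/18)*sqrt(259). At the order-1 pole a set g(θ) = (θ - a)*f(θ) = [-29*θ**2/22 - 5*θ - 11/10] / (θ - a').
Simple pole: residue = g(a) at a = 2/9 - (1/18)*sqrt(259), which is -553/198 + (10789/93240)*sqrt(259).


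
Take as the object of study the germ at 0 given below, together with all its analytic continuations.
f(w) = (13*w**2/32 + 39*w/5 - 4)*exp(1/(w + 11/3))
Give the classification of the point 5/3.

There is no denominator, hence no pole anywhere.
The essential point of exp(1/(w - (-11/3))) is -11/3, not 5/3.
So the germ continues analytically to 5/3.

The point is a regular point.


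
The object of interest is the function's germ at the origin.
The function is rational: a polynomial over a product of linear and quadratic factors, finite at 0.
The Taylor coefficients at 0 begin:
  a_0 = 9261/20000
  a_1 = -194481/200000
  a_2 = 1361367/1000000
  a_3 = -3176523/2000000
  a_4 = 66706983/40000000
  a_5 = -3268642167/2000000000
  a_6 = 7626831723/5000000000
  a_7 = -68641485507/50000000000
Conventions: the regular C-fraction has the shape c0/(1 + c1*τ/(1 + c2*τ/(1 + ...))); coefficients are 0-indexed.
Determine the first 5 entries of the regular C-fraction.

The regular C-fraction coefficients are [9261/20000, 21/10, -7/10, 7/15, -7/60].

Taylor coefficients (read off): a_0 = 9261/20000, a_1 = -194481/200000, a_2 = 1361367/1000000, a_3 = -3176523/2000000, a_4 = 66706983/40000000.
c0 = a_0 = 9261/20000. Peel one level at a time: if S = 1 + c*τ/S' with S'(0) = 1, then c is the τ-coefficient of S and S' = c*τ/(S - 1).
S_1 = c0/f = 1 + (21/10)*τ + (147/100)*τ^2 + ...; c1 = 21/10.
S_2 = c1*τ/(S_1 - 1) = 1 + (-7/10)*τ + (49/150)*τ^2 + ...; c2 = -7/10.
S_3 = c2*τ/(S_2 - 1) = 1 + (7/15)*τ + (49/900)*τ^2 + ...; c3 = 7/15.
S_4 = c3*τ/(S_3 - 1) = 1 + (-7/60)*τ + ...; c4 = -7/60.


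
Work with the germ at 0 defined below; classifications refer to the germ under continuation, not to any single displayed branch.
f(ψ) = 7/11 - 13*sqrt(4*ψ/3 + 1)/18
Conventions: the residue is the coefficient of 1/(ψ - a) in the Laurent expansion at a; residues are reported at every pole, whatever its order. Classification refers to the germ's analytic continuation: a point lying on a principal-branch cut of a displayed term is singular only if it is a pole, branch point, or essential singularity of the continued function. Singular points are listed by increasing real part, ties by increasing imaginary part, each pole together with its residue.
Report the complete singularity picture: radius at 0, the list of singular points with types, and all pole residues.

Branch term (-13/18)*sqrt(1 - ψ/(-3/4)): its argument vanishes at ψ = -3/4, a square-root branch point, modulus 3/4.
The radius of convergence is the smallest modulus among the singular points: 3/4.

Radius of convergence at 0: 3/4.
At -3/4: an algebraic (square-root) branch point.


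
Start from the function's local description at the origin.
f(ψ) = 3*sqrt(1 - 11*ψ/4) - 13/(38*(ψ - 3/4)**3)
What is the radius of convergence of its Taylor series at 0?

Denominator factor (ψ - 3/4)^3: pole of order 3 at 3/4, modulus 3/4.
Branch term (3)*sqrt(1 - ψ/(4/11)): its argument vanishes at ψ = 4/11, a square-root branch point, modulus 4/11.
The radius of convergence is the smallest modulus among the singular points: 4/11.

The radius of convergence is 4/11.


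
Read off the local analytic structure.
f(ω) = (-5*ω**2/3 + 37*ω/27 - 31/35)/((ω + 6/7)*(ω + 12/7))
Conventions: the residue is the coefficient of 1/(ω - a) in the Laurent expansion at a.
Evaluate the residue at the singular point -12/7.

The residue is 17933/1890.

At the order-1 pole -12/7 set g(ω) = (ω - (-12/7))*f(ω) = (-5*ω**2/3 + 37*ω/27 - 31/35)/(ω + 6/7).
Simple pole: residue = g(a) at a = -12/7, which is 17933/1890.


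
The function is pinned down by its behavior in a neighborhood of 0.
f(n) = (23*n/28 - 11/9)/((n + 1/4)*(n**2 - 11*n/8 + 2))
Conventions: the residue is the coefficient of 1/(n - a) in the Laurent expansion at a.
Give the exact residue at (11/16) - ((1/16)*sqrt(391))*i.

The factor n**2 - 11*n/8 + 2 splits as (n - a)(n - a') with a = (11/16) - ((1/16)*sqrt(391))*i, a' = (11/16) + ((1/16)*sqrt(391))*i. At the order-1 pole a set g(n) = (n - a)*f(n) = [(23*n/28 - 11/9)/(n + 1/4)] / (n - a').
Simple pole: residue = g(a) at a = (11/16) - ((1/16)*sqrt(391))*i, which is (1439/4851) + ((3431/632247)*sqrt(391))*i.

The residue is (1439/4851) + ((3431/632247)*sqrt(391))*i.


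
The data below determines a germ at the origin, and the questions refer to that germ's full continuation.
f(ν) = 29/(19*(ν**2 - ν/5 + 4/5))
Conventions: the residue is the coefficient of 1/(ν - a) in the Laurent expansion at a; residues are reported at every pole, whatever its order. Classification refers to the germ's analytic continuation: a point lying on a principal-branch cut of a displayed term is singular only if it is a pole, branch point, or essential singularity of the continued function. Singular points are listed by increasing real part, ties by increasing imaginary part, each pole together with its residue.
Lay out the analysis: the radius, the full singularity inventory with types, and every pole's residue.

Denominator factor (ν**2 - ν/5 + 4/5): discriminant -79/25, complex-conjugate roots (1/10) + ((1/10)*sqrt(79))*i and (1/10) - ((1/10)*sqrt(79))*i; poles of order 1, moduli (2/5)*sqrt(5) and (2/5)*sqrt(5).
The radius of convergence is the smallest modulus among the singular points: (2/5)*sqrt(5).
The factor ν**2 - ν/5 + 4/5 splits as (ν - a)(ν - a') with a = (1/10) - ((1/10)*sqrt(79))*i, a' = (1/10) + ((1/10)*sqrt(79))*i. At the order-1 pole a set g(ν) = (ν - a)*f(ν) = [29/19] / (ν - a').
Simple pole: residue = g(a) at a = (1/10) - ((1/10)*sqrt(79))*i, which is ((145/1501)*sqrt(79))*i.
The factor ν**2 - ν/5 + 4/5 splits as (ν - a)(ν - a') with a = (1/10) + ((1/10)*sqrt(79))*i, a' = (1/10) - ((1/10)*sqrt(79))*i. At the order-1 pole a set g(ν) = (ν - a)*f(ν) = [29/19] / (ν - a').
Simple pole: residue = g(a) at a = (1/10) + ((1/10)*sqrt(79))*i, which is -((145/1501)*sqrt(79))*i.
List the singular points by increasing real part (a conjugate pair: the negative imaginary part first).

Radius of convergence at 0: (2/5)*sqrt(5).
At (1/10) - ((1/10)*sqrt(79))*i: a pole of order 1; residue ((145/1501)*sqrt(79))*i.
At (1/10) + ((1/10)*sqrt(79))*i: a pole of order 1; residue -((145/1501)*sqrt(79))*i.


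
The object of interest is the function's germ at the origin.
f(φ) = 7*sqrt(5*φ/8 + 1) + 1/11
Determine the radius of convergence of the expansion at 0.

Branch term (7)*sqrt(1 - φ/(-8/5)): its argument vanishes at φ = -8/5, a square-root branch point, modulus 8/5.
The radius of convergence is the smallest modulus among the singular points: 8/5.

The radius of convergence is 8/5.


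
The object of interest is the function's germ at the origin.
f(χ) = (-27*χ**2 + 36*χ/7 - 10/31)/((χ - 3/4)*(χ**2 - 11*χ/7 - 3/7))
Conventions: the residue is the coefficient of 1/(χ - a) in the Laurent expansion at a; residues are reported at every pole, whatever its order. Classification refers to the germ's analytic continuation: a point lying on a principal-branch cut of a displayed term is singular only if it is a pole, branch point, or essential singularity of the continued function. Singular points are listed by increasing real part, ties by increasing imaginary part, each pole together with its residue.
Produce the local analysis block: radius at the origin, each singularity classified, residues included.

Radius of convergence at 0: -11/14 + (1/14)*sqrt(205).
At 11/14 - (1/14)*sqrt(205): a pole of order 1; residue -69194/3627 + (182410/148707)*sqrt(205).
At 3/4: a pole of order 1; residue 40459/3627.
At 11/14 + (1/14)*sqrt(205): a pole of order 1; residue -69194/3627 - (182410/148707)*sqrt(205).

Denominator factor (χ**2 - 11*χ/7 - 3/7): discriminant 205/49, real irrational roots 11/14 + (1/14)*sqrt(205) and 11/14 - (1/14)*sqrt(205); poles of order 1, moduli 11/14 + (1/14)*sqrt(205) and -11/14 + (1/14)*sqrt(205).
Denominator factor (χ - 3/4): pole of order 1 at 3/4, modulus 3/4.
The radius of convergence is the smallest modulus among the singular points: -11/14 + (1/14)*sqrt(205).
The factor χ**2 - 11*χ/7 - 3/7 splits as (χ - a)(χ - a') with a = 11/14 - (1/14)*sqrt(205), a' = 11/14 + (1/14)*sqrt(205). At the order-1 pole a set g(χ) = (χ - a)*f(χ) = [(-27*χ**2 + 36*χ/7 - 10/31)/(χ - 3/4)] / (χ - a').
Simple pole: residue = g(a) at a = 11/14 - (1/14)*sqrt(205), which is -69194/3627 + (182410/148707)*sqrt(205).
At the order-1 pole 3/4 set g(χ) = (χ - (3/4))*f(χ) = (-27*χ**2 + 36*χ/7 - 10/31)/(χ**2 - 11*χ/7 - 3/7).
Simple pole: residue = g(a) at a = 3/4, which is 40459/3627.
The factor χ**2 - 11*χ/7 - 3/7 splits as (χ - a)(χ - a') with a = 11/14 + (1/14)*sqrt(205), a' = 11/14 - (1/14)*sqrt(205). At the order-1 pole a set g(χ) = (χ - a)*f(χ) = [(-27*χ**2 + 36*χ/7 - 10/31)/(χ - 3/4)] / (χ - a').
Simple pole: residue = g(a) at a = 11/14 + (1/14)*sqrt(205), which is -69194/3627 - (182410/148707)*sqrt(205).
List the singular points by increasing real part (a conjugate pair: the negative imaginary part first).


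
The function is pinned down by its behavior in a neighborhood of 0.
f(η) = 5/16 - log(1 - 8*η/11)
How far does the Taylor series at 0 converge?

The radius of convergence is 11/8.

Branch term (-1)*log(1 - η/(11/8)): its argument vanishes at η = 11/8, a logarithmic branch point, modulus 11/8.
The radius of convergence is the smallest modulus among the singular points: 11/8.


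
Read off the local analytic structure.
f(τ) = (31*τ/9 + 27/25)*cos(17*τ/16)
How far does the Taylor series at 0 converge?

The factor cos(17*τ/16) is entire and contributes no finite singular point.
The polynomial part has no poles.
No finite singular points: the Taylor series at 0 converges everywhere.

The radius of convergence is infinite.


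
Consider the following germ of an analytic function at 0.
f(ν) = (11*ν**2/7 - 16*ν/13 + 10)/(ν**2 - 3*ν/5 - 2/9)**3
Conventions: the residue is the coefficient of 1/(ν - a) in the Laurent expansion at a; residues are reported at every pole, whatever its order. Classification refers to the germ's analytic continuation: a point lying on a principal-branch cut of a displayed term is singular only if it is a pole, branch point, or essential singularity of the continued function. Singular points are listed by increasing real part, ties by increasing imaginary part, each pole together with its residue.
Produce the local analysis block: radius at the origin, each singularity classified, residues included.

Radius of convergence at 0: -3/10 + (1/30)*sqrt(281).
At 3/10 - (1/30)*sqrt(281): a pole of order 3; residue -(3983927625/2019111731)*sqrt(281).
At 3/10 + (1/30)*sqrt(281): a pole of order 3; residue (3983927625/2019111731)*sqrt(281).

Denominator factor (ν**2 - 3*ν/5 - 2/9)^3: discriminant 281/225, real irrational roots 3/10 + (1/30)*sqrt(281) and 3/10 - (1/30)*sqrt(281); poles of order 3, moduli 3/10 + (1/30)*sqrt(281) and -3/10 + (1/30)*sqrt(281).
The radius of convergence is the smallest modulus among the singular points: -3/10 + (1/30)*sqrt(281).
The factor ν**2 - 3*ν/5 - 2/9 splits as (ν - a)(ν - a') with a = 3/10 - (1/30)*sqrt(281), a' = 3/10 + (1/30)*sqrt(281). At the order-3 pole a set g(ν) = (ν - a)^3*f(ν) = [11*ν**2/7 - 16*ν/13 + 10] / (ν - a')^3.
Order-3 pole: residue = g''(a)/2; g''(3/10 - (1/30)*sqrt(281)) = -(7967855250/2019111731)*sqrt(281), so the residue is -(3983927625/2019111731)*sqrt(281).
The factor ν**2 - 3*ν/5 - 2/9 splits as (ν - a)(ν - a') with a = 3/10 + (1/30)*sqrt(281), a' = 3/10 - (1/30)*sqrt(281). At the order-3 pole a set g(ν) = (ν - a)^3*f(ν) = [11*ν**2/7 - 16*ν/13 + 10] / (ν - a')^3.
Order-3 pole: residue = g''(a)/2; g''(3/10 + (1/30)*sqrt(281)) = (7967855250/2019111731)*sqrt(281), so the residue is (3983927625/2019111731)*sqrt(281).
List the singular points by increasing real part (a conjugate pair: the negative imaginary part first).


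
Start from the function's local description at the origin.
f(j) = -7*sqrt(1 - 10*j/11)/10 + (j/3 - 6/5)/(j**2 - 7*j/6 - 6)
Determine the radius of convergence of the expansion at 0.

The radius of convergence is 11/10.

Denominator factor (j**2 - 7*j/6 - 6): discriminant 913/36, real irrational roots 7/12 + (1/12)*sqrt(913) and 7/12 - (1/12)*sqrt(913); poles of order 1, moduli 7/12 + (1/12)*sqrt(913) and -7/12 + (1/12)*sqrt(913).
Branch term (-7/10)*sqrt(1 - j/(11/10)): its argument vanishes at j = 11/10, a square-root branch point, modulus 11/10.
The radius of convergence is the smallest modulus among the singular points: 11/10.


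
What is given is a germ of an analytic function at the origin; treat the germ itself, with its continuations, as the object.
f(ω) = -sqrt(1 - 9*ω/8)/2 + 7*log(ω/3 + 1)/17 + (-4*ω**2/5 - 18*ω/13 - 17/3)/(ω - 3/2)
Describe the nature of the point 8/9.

The term (-1/2)*sqrt(1 - ω/(8/9)) has argument 1 - 8/9/(8/9) = 0 at 8/9: a square-root (algebraic, two-sheeted) branch point; the remaining terms are analytic or single-valued there.

The point is an algebraic (square-root) branch point.


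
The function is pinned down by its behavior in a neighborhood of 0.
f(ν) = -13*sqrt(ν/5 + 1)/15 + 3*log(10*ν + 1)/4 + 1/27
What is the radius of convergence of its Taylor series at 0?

The radius of convergence is 1/10.

Branch term (3/4)*log(1 - ν/(-1/10)): its argument vanishes at ν = -1/10, a logarithmic branch point, modulus 1/10.
Branch term (-13/15)*sqrt(1 - ν/(-5)): its argument vanishes at ν = -5, a square-root branch point, modulus 5.
The radius of convergence is the smallest modulus among the singular points: 1/10.


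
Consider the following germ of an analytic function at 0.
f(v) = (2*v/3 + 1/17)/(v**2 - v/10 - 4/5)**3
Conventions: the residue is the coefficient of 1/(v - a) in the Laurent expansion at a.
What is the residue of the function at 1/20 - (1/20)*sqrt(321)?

The residue is -(940000/562294737)*sqrt(321).

The factor v**2 - v/10 - 4/5 splits as (v - a)(v - a') with a = 1/20 - (1/20)*sqrt(321), a' = 1/20 + (1/20)*sqrt(321). At the order-3 pole a set g(v) = (v - a)^3*f(v) = [2*v/3 + 1/17] / (v - a')^3.
Order-3 pole: residue = g''(a)/2; g''(1/20 - (1/20)*sqrt(321)) = -(1880000/562294737)*sqrt(321), so the residue is -(940000/562294737)*sqrt(321).


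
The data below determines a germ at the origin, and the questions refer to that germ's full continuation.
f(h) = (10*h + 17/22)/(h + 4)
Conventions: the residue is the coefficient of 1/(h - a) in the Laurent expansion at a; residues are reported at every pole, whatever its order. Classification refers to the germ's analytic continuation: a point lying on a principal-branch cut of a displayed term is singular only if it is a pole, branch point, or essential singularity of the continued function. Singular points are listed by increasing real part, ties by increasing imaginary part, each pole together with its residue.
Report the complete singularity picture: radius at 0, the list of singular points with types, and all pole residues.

Denominator factor (h + 4): pole of order 1 at -4, modulus 4.
The radius of convergence is the smallest modulus among the singular points: 4.
At the order-1 pole -4 set g(h) = (h - (-4))*f(h) = 10*h + 17/22.
Simple pole: residue = g(a) at a = -4, which is -863/22.

Radius of convergence at 0: 4.
At -4: a pole of order 1; residue -863/22.


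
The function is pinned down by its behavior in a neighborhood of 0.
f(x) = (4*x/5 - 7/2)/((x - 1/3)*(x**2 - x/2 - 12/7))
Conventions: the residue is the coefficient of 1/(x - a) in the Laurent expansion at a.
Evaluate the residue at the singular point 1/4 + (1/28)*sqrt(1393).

The factor x**2 - x/2 - 12/7 splits as (x - a)(x - a') with a = 1/4 + (1/28)*sqrt(1393), a' = 1/4 - (1/28)*sqrt(1393). At the order-1 pole a set g(x) = (x - a)*f(x) = [(4*x/5 - 7/2)/(x - 1/3)] / (x - a').
Simple pole: residue = g(a) at a = 1/4 + (1/28)*sqrt(1393), which is -2037/2230 + (2889/443770)*sqrt(1393).

The residue is -2037/2230 + (2889/443770)*sqrt(1393).


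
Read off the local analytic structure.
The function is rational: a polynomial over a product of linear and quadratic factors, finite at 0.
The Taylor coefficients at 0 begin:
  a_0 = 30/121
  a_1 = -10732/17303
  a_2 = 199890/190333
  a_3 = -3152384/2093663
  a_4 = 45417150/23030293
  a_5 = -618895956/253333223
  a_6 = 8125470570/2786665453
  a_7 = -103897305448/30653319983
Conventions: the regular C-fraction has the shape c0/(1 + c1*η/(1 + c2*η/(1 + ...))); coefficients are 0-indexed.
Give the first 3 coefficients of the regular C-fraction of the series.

Taylor coefficients (read off): a_0 = 30/121, a_1 = -10732/17303, a_2 = 199890/190333.
c0 = a_0 = 30/121. Peel one level at a time: if S = 1 + c*η/S' with S'(0) = 1, then c is the η-coefficient of S and S' = c*η/(S - 1).
S_1 = c0/f = 1 + (5366/2145)*η + (9304681/4601025)*η^2 + ...; c1 = 5366/2145.
S_2 = c1*η/(S_1 - 1) = 1 + (-9304681/11510070)*η + ...; c2 = -9304681/11510070.

The regular C-fraction coefficients are [30/121, 5366/2145, -9304681/11510070].


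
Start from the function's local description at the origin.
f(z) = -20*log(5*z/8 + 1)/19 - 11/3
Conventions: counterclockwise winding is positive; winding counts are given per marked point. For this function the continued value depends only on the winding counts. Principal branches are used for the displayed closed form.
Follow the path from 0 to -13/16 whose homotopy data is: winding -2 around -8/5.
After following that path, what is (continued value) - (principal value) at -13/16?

Continued minus principal equals (80/19)*pi*i.

The rational part is single-valued and drops out of the difference; each branch term changes only by its own monodromy.
(-20/19)*log(1 - z/(-8/5)): each positive loop around -8/5 adds 2*pi*i to the log, so winding -2 contributes (-20/19)*(-2)*2*pi*i = (80/19)*pi*i.
Summing the contributions at z = -13/16 gives (80/19)*pi*i.


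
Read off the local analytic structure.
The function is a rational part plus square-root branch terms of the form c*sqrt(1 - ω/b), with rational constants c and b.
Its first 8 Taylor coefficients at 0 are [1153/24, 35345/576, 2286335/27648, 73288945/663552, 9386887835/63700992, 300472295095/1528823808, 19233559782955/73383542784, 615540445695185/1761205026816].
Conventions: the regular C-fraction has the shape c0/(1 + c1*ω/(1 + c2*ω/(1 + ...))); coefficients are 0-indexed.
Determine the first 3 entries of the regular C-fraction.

Taylor coefficients (read off): a_0 = 1153/24, a_1 = 35345/576, a_2 = 2286335/27648.
c0 = a_0 = 1153/24. Peel one level at a time: if S = 1 + c*ω/S' with S'(0) = 1, then c is the ω-coefficient of S and S' = c*ω/(S - 1).
S_1 = c0/f = 1 + (-35345/27672)*ω + (-45868735/510493056)*ω^2 + ...; c1 = -35345/27672.
S_2 = c1*ω/(S_1 - 1) = 1 + (-9173747/130408912)*ω + ...; c2 = -9173747/130408912.

The regular C-fraction coefficients are [1153/24, -35345/27672, -9173747/130408912].


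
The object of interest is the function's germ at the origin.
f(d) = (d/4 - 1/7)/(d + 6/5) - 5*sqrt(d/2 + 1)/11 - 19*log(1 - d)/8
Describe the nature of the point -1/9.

The point is a regular point.

Denominator factors: d + 6/5 = 49/45 at d = -1/9 — none vanishes.
Branch term sqrt(1 - d/(-2)): argument at -1/9 is 17/18, nonzero, so -1/9 is not its branch point (a point on a principal cut is still regular for the continued germ).
Branch term log(1 - d/(1)): argument at -1/9 is 10/9, nonzero, so -1/9 is not its branch point (a point on a principal cut is still regular for the continued germ).
So the germ continues analytically to -1/9.


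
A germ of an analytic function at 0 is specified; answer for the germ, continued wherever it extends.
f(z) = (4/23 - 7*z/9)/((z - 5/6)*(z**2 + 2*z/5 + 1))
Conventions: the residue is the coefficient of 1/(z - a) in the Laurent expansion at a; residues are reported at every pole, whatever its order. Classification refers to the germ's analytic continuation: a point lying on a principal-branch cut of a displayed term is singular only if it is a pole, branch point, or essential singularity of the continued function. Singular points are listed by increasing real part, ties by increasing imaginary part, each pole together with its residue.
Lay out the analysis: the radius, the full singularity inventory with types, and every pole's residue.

Denominator factor (z**2 + 2*z/5 + 1): discriminant -96/25, complex-conjugate roots (-1/5) + ((2/5)*sqrt(6))*i and (-1/5) - ((2/5)*sqrt(6))*i; poles of order 1, moduli 1 and 1.
Denominator factor (z - 5/6): pole of order 1 at 5/6, modulus 5/6.
The radius of convergence is the smallest modulus among the singular points: 5/6.
The factor z**2 + 2*z/5 + 1 splits as (z - a)(z - a') with a = (-1/5) - ((2/5)*sqrt(6))*i, a' = (-1/5) + ((2/5)*sqrt(6))*i. At the order-1 pole a set g(z) = (z - a)*f(z) = [(4/23 - 7*z/9)/(z - 5/6)] / (z - a').
Simple pole: residue = g(a) at a = (-1/5) - ((2/5)*sqrt(6))*i, which is (589/5037) - ((6751/60444)*sqrt(6))*i.
The factor z**2 + 2*z/5 + 1 splits as (z - a)(z - a') with a = (-1/5) + ((2/5)*sqrt(6))*i, a' = (-1/5) - ((2/5)*sqrt(6))*i. At the order-1 pole a set g(z) = (z - a)*f(z) = [(4/23 - 7*z/9)/(z - 5/6)] / (z - a').
Simple pole: residue = g(a) at a = (-1/5) + ((2/5)*sqrt(6))*i, which is (589/5037) + ((6751/60444)*sqrt(6))*i.
At the order-1 pole 5/6 set g(z) = (z - (5/6))*f(z) = (4/23 - 7*z/9)/(z**2 + 2*z/5 + 1).
Simple pole: residue = g(a) at a = 5/6, which is -1178/5037.
List the singular points by increasing real part (a conjugate pair: the negative imaginary part first).

Radius of convergence at 0: 5/6.
At (-1/5) - ((2/5)*sqrt(6))*i: a pole of order 1; residue (589/5037) - ((6751/60444)*sqrt(6))*i.
At (-1/5) + ((2/5)*sqrt(6))*i: a pole of order 1; residue (589/5037) + ((6751/60444)*sqrt(6))*i.
At 5/6: a pole of order 1; residue -1178/5037.


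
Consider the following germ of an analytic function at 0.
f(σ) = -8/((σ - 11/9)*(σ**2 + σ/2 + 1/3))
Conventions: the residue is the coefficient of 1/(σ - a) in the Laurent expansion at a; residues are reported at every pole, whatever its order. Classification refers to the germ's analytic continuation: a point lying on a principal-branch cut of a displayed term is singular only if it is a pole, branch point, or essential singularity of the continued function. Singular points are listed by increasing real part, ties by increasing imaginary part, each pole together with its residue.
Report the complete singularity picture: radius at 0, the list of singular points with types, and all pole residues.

Radius of convergence at 0: (1/3)*sqrt(3).
At (-1/4) - ((1/12)*sqrt(39))*i: a pole of order 1; residue (648/395) + ((3816/5135)*sqrt(39))*i.
At (-1/4) + ((1/12)*sqrt(39))*i: a pole of order 1; residue (648/395) - ((3816/5135)*sqrt(39))*i.
At 11/9: a pole of order 1; residue -1296/395.

Denominator factor (σ - 11/9): pole of order 1 at 11/9, modulus 11/9.
Denominator factor (σ**2 + σ/2 + 1/3): discriminant -13/12, complex-conjugate roots (-1/4) + ((1/12)*sqrt(39))*i and (-1/4) - ((1/12)*sqrt(39))*i; poles of order 1, moduli (1/3)*sqrt(3) and (1/3)*sqrt(3).
The radius of convergence is the smallest modulus among the singular points: (1/3)*sqrt(3).
The factor σ**2 + σ/2 + 1/3 splits as (σ - a)(σ - a') with a = (-1/4) - ((1/12)*sqrt(39))*i, a' = (-1/4) + ((1/12)*sqrt(39))*i. At the order-1 pole a set g(σ) = (σ - a)*f(σ) = [-8/(σ - 11/9)] / (σ - a').
Simple pole: residue = g(a) at a = (-1/4) - ((1/12)*sqrt(39))*i, which is (648/395) + ((3816/5135)*sqrt(39))*i.
The factor σ**2 + σ/2 + 1/3 splits as (σ - a)(σ - a') with a = (-1/4) + ((1/12)*sqrt(39))*i, a' = (-1/4) - ((1/12)*sqrt(39))*i. At the order-1 pole a set g(σ) = (σ - a)*f(σ) = [-8/(σ - 11/9)] / (σ - a').
Simple pole: residue = g(a) at a = (-1/4) + ((1/12)*sqrt(39))*i, which is (648/395) - ((3816/5135)*sqrt(39))*i.
At the order-1 pole 11/9 set g(σ) = (σ - (11/9))*f(σ) = -8/(σ**2 + σ/2 + 1/3).
Simple pole: residue = g(a) at a = 11/9, which is -1296/395.
List the singular points by increasing real part (a conjugate pair: the negative imaginary part first).
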